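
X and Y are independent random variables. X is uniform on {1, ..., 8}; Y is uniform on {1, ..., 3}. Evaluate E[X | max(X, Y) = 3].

Outcomes with max(X, Y) = 3: (1,3), (2,3), (3,1), (3,2), (3,3), each with probability 1/24.
E[X | max(X, Y) = 3] = (1 + 2 + 3 + 3 + 3) / 5 = 12/5.

12/5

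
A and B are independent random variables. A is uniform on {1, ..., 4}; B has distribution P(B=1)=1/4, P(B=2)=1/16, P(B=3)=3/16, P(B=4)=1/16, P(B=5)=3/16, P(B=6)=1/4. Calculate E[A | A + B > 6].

43/15

P(A + B > 6) = 15/32.
Summing A·P(x,y) over outcomes with A + B > 6 gives 43/32.
E[A | A + B > 6] = (43/32) / (15/32) = 43/15.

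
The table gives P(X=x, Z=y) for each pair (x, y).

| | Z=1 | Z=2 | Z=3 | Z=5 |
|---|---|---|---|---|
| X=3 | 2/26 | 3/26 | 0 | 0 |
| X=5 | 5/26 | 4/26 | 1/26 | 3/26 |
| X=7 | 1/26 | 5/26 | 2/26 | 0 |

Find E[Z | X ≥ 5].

P(X ≥ 5) = 21/26.
Σ Z·P over the event = 1·(5/26) + 2·(4/26) + 3·(1/26) + 5·(3/26) + 1·(1/26) + 2·(5/26) + 3·(2/26) = 24/13.
E[Z | X ≥ 5] = (24/13) / (21/26) = 16/7.

16/7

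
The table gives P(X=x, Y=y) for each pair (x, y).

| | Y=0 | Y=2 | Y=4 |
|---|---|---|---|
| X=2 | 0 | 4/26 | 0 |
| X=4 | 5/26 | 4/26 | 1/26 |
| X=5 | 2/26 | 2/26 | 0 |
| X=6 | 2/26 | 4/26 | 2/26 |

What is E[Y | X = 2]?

2

P(X = 2) = 2/13.
Σ Y·P over the event = 2·(4/26) = 4/13.
E[Y | X = 2] = (4/13) / (2/13) = 2.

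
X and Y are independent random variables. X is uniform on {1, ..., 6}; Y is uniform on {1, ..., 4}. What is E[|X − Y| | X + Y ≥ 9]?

Outcomes with X + Y ≥ 9: (5,4), (6,3), (6,4), each with probability 1/24.
E[|X − Y| | X + Y ≥ 9] = (1 + 3 + 2) / 3 = 2.

2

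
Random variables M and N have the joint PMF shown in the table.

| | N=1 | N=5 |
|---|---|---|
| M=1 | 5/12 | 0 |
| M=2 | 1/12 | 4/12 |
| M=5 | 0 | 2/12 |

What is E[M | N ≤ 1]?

7/6

P(N ≤ 1) = 1/2.
Summing M·P(M=x,N=y) over the conditioning event gives 7/12.
E[M | N ≤ 1] = (7/12) / (1/2) = 7/6.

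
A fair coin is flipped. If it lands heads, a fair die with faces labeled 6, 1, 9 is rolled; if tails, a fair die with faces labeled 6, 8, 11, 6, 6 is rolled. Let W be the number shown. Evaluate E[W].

E[W | heads] = (6+1+9)/3 = 16/3.
E[W | tails] = (6+8+11+6+6)/5 = 37/5.
E[W] = (1/2)·(16/3) + (1/2)·(37/5) = 191/30.

191/30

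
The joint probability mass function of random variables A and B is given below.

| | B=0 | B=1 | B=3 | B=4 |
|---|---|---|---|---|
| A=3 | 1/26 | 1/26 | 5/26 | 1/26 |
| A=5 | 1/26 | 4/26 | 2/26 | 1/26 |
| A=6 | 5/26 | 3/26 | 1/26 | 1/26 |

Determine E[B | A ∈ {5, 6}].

P(A ∈ {5, 6}) = 9/13.
Σ B·P over the event = 0·(1/26) + 1·(4/26) + 3·(2/26) + 4·(1/26) + 0·(5/26) + 1·(3/26) + 3·(1/26) + 4·(1/26) = 12/13.
E[B | A ∈ {5, 6}] = (12/13) / (9/13) = 4/3.

4/3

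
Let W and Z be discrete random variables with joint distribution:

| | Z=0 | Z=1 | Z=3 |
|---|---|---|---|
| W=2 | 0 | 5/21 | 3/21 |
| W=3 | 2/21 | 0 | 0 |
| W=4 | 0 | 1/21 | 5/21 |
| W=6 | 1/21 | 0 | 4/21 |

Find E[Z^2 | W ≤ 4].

39/8

P(W ≤ 4) = 16/21.
Σ Z^2·P over the event = 1·(5/21) + 9·(3/21) + 0·(2/21) + 1·(1/21) + 9·(5/21) = 26/7.
E[Z^2 | W ≤ 4] = (26/7) / (16/21) = 39/8.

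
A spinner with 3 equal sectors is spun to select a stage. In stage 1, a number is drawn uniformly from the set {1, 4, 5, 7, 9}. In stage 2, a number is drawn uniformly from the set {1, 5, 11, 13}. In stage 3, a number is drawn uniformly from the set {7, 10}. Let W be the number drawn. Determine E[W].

106/15

E[W | stage 1] = (1+4+5+7+9)/5 = 26/5.
E[W | stage 2] = (1+5+11+13)/4 = 15/2.
E[W | stage 3] = (7+10)/2 = 17/2.
By the law of total expectation,
E[W] = (1/3)·(26/5) + (1/3)·(15/2) + (1/3)·(17/2) = 106/15.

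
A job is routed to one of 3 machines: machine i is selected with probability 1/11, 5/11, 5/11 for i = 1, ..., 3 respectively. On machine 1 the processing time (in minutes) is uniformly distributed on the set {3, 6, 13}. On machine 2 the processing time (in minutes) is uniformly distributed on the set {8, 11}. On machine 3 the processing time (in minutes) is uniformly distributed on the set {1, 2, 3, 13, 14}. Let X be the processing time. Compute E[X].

527/66

E[X | machine 1] = (3+6+13)/3 = 22/3.
E[X | machine 2] = (8+11)/2 = 19/2.
E[X | machine 3] = (1+2+3+13+14)/5 = 33/5.
E[X] = (1/11)·(22/3) + (5/11)·(19/2) + (5/11)·(33/5) = 527/66.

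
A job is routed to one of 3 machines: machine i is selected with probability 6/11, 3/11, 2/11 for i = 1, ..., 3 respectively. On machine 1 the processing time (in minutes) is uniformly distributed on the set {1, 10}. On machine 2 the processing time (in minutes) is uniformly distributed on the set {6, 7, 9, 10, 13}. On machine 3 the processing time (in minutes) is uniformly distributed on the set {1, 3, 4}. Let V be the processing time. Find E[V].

E[V | machine 1] = (1+10)/2 = 11/2.
E[V | machine 2] = (6+7+9+10+13)/5 = 9.
E[V | machine 3] = (1+3+4)/3 = 8/3.
By the law of total expectation,
E[V] = (6/11)·(11/2) + (3/11)·(9) + (2/11)·(8/3) = 196/33.

196/33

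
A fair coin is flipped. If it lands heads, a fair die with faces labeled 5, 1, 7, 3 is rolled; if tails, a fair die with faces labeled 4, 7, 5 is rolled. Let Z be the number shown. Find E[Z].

E[Z | heads] = (5+1+7+3)/4 = 4.
E[Z | tails] = (4+7+5)/3 = 16/3.
E[Z] = (1/2)·(4) + (1/2)·(16/3) = 14/3.

14/3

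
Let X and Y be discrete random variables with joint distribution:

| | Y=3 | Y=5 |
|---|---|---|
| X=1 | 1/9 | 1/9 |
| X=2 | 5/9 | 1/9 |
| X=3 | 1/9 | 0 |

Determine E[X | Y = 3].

P(Y = 3) = 7/9.
Σ X·P over the event = 1·(1/9) + 2·(5/9) + 3·(1/9) = 14/9.
E[X | Y = 3] = (14/9) / (7/9) = 2.

2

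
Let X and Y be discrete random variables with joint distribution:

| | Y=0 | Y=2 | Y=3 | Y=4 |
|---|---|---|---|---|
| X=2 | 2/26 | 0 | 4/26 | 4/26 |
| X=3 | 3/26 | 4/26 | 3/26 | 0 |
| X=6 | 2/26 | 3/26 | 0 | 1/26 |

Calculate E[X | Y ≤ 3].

P(Y ≤ 3) = 21/26.
Σ X·P over the event = 2·(2/26) + 2·(4/26) + 3·(3/26) + 3·(4/26) + 3·(3/26) + 6·(2/26) + 6·(3/26) = 36/13.
E[X | Y ≤ 3] = (36/13) / (21/26) = 24/7.

24/7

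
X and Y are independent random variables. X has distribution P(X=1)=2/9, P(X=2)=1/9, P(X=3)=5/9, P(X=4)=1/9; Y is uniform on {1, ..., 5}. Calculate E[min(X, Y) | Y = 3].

P(Y = 3) = 1/5.
Summing min(X,Y)·P(x,y) over outcomes with Y = 3 gives 22/45.
E[min(X, Y) | Y = 3] = (22/45) / (1/5) = 22/9.

22/9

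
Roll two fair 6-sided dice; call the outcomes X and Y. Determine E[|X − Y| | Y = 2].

Outcomes with Y = 2: (1,2), (2,2), (3,2), (4,2), (5,2), (6,2), each with probability 1/36.
E[|X − Y| | Y = 2] = (1 + 0 + 1 + 2 + 3 + 4) / 6 = 11/6.

11/6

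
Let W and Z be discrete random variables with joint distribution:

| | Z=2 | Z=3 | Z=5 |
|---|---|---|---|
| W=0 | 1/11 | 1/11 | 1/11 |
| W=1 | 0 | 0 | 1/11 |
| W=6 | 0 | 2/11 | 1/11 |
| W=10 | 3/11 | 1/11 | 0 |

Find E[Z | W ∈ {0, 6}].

7/2

P(W ∈ {0, 6}) = 6/11.
Σ Z·P over the event = 2·(1/11) + 3·(1/11) + 5·(1/11) + 3·(2/11) + 5·(1/11) = 21/11.
E[Z | W ∈ {0, 6}] = (21/11) / (6/11) = 7/2.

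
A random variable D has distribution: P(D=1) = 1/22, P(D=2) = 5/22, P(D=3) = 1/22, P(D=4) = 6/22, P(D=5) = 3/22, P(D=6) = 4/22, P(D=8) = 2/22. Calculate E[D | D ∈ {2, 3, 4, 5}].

52/15

P(D ∈ {2, 3, 4, 5}) = 15/22.
Σ over the event: 2·5/22 + 3·1/22 + 4·3/11 + 5·3/22 = 26/11.
E[D | D ∈ {2, 3, 4, 5}] = (26/11) / (15/22) = 52/15.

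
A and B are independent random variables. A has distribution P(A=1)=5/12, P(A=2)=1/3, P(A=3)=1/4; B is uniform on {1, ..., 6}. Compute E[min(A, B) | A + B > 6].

P(A + B > 6) = 11/36.
Summing min(A,B)·P(x,y) over outcomes with A + B > 6 gives 2/3.
E[min(A, B) | A + B > 6] = (2/3) / (11/36) = 24/11.

24/11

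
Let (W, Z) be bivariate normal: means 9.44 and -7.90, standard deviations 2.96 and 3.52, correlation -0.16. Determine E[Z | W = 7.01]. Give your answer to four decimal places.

-7.4376

For a bivariate normal, E[Z | W=x] = μ_Z + ρ·(σ_Z/σ_W)·(x − μ_W).
E[Z | W=7.01] = -7.90 + (-0.16)·(3.52/2.96)·(7.01 − (9.44)) = -7.90 + (-0.19027)·(-2.43) = -7.4376.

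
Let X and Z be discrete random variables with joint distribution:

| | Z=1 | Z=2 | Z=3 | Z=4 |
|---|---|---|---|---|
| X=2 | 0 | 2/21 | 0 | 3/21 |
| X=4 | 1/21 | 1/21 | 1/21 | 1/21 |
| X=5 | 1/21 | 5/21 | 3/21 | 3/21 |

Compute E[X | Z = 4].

P(Z = 4) = 1/3.
Σ X·P over the event = 2·(3/21) + 4·(1/21) + 5·(3/21) = 25/21.
E[X | Z = 4] = (25/21) / (1/3) = 25/7.

25/7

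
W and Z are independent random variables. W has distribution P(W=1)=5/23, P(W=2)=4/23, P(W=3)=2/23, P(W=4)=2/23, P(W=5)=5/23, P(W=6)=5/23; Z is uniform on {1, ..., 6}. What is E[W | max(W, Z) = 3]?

P(max(W, Z) = 3) = 5/46.
Summing W·P(x,y) over outcomes with max(W, Z) = 3 gives 31/138.
E[W | max(W, Z) = 3] = (31/138) / (5/46) = 31/15.

31/15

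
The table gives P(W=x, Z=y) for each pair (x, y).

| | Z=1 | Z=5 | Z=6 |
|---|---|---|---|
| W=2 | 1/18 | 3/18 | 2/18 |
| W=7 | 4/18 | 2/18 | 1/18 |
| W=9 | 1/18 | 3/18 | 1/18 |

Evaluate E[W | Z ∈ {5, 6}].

67/12

P(Z ∈ {5, 6}) = 2/3.
Σ W·P over the event = 2·(3/18) + 2·(2/18) + 7·(2/18) + 7·(1/18) + 9·(3/18) + 9·(1/18) = 67/18.
E[W | Z ∈ {5, 6}] = (67/18) / (2/3) = 67/12.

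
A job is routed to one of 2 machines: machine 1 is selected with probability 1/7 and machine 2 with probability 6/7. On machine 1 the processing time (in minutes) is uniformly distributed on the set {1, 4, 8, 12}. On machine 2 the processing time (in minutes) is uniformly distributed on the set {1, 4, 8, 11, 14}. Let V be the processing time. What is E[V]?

1037/140

E[V | machine 1] = (1+4+8+12)/4 = 25/4.
E[V | machine 2] = (1+4+8+11+14)/5 = 38/5.
By the law of total expectation,
E[V] = (1/7)·(25/4) + (6/7)·(38/5) = 1037/140.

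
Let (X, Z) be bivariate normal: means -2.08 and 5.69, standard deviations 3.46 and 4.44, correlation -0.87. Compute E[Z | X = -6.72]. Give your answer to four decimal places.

10.8702

E[Z | X=x] = μ_Z + ρ(σ_Z/σ_X)(x − μ_X) for jointly normal variables.
E[Z | X=-6.72] = 5.69 + (-0.87)·(4.44/3.46)·(-6.72 − (-2.08)) = 5.69 + (-1.11642)·(-4.64) = 10.8702.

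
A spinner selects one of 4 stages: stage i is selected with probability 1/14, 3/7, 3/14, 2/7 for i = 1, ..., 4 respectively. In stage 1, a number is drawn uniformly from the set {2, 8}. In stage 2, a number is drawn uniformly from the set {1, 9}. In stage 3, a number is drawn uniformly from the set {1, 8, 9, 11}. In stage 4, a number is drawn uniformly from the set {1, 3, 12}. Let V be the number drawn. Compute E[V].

E[V | stage 1] = (2+8)/2 = 5.
E[V | stage 2] = (1+9)/2 = 5.
E[V | stage 3] = (1+8+9+11)/4 = 29/4.
E[V | stage 4] = (1+3+12)/3 = 16/3.
By the law of total expectation,
E[V] = (1/14)·(5) + (3/7)·(5) + (3/14)·(29/4) + (2/7)·(16/3) = 937/168.

937/168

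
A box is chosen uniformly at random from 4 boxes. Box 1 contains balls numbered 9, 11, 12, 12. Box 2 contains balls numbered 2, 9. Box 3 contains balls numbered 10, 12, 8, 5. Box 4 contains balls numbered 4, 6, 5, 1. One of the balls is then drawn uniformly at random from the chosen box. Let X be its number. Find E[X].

E[X | box 1] = (9+11+12+12)/4 = 11.
E[X | box 2] = (2+9)/2 = 11/2.
E[X | box 3] = (10+12+8+5)/4 = 35/4.
E[X | box 4] = (4+6+5+1)/4 = 4.
E[X] = (1/4)·(11) + (1/4)·(11/2) + (1/4)·(35/4) + (1/4)·(4) = 117/16.

117/16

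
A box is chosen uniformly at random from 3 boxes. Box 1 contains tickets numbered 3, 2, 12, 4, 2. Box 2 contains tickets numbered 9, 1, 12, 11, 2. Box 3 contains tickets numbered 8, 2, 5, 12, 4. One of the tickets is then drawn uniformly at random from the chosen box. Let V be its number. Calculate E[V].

E[V | box 1] = (3+2+12+4+2)/5 = 23/5.
E[V | box 2] = (9+1+12+11+2)/5 = 7.
E[V | box 3] = (8+2+5+12+4)/5 = 31/5.
By the law of total expectation,
E[V] = (1/3)·(23/5) + (1/3)·(7) + (1/3)·(31/5) = 89/15.

89/15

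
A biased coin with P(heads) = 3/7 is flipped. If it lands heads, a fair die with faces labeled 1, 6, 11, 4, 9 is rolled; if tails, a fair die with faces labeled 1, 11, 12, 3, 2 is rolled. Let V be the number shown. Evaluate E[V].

209/35

E[V | heads] = (1+6+11+4+9)/5 = 31/5.
E[V | tails] = (1+11+12+3+2)/5 = 29/5.
By the law of total expectation,
E[V] = (3/7)·(31/5) + (4/7)·(29/5) = 209/35.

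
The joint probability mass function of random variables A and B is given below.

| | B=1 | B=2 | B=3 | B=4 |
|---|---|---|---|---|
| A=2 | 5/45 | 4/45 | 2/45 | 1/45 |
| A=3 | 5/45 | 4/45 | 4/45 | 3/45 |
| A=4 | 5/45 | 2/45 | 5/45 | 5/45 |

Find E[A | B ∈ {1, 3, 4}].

P(B ∈ {1, 3, 4}) = 7/9.
Summing A·P(A=x,B=y) over the conditioning event gives 112/45.
E[A | B ∈ {1, 3, 4}] = (112/45) / (7/9) = 16/5.

16/5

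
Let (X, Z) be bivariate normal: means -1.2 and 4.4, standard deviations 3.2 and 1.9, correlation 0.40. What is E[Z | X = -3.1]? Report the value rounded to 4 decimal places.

3.9488

E[Z | X=x] = μ_Z + ρ(σ_Z/σ_X)(x − μ_X) for jointly normal variables.
E[Z | X=-3.1] = 4.4 + (0.40)·(1.9/3.2)·(-3.1 − (-1.2)) = 4.4 + (0.2375)·(-1.9) = 3.9488.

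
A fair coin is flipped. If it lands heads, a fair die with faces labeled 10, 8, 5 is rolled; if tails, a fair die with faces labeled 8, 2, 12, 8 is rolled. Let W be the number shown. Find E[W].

E[W | heads] = (10+8+5)/3 = 23/3.
E[W | tails] = (8+2+12+8)/4 = 15/2.
By the law of total expectation,
E[W] = (1/2)·(23/3) + (1/2)·(15/2) = 91/12.

91/12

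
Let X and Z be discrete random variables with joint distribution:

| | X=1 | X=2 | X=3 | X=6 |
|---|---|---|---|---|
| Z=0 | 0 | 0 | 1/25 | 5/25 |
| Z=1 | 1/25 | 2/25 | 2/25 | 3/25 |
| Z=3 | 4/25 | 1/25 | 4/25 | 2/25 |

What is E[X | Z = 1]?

P(Z = 1) = 8/25.
Σ X·P over the event = 1·(1/25) + 2·(2/25) + 3·(2/25) + 6·(3/25) = 29/25.
E[X | Z = 1] = (29/25) / (8/25) = 29/8.

29/8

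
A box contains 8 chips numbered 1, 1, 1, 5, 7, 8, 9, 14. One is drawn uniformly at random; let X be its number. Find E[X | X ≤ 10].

32/7

P(X ≤ 10) = 7/8.
Σ over the event: 1·3/8 + 5·1/8 + 7·1/8 + 8·1/8 + 9·1/8 = 4.
E[X | X ≤ 10] = (4) / (7/8) = 32/7.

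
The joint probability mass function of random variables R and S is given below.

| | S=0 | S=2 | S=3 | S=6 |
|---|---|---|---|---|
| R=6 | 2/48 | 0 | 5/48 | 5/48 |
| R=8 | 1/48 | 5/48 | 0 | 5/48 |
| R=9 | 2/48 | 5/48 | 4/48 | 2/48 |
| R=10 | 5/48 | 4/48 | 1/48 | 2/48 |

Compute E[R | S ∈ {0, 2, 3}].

P(S ∈ {0, 2, 3}) = 17/24.
Summing R·P(R=x,S=y) over the conditioning event gives 289/48.
E[R | S ∈ {0, 2, 3}] = (289/48) / (17/24) = 17/2.

17/2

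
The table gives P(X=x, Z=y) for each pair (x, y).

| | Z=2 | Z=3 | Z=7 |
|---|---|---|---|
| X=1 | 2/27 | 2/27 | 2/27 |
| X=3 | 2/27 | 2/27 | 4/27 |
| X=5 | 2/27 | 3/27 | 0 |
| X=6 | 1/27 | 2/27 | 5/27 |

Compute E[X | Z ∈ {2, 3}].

P(Z ∈ {2, 3}) = 16/27.
Σ X·P over the event = 1·(2/27) + 1·(2/27) + 3·(2/27) + 3·(2/27) + 5·(2/27) + 5·(3/27) + 6·(1/27) + 6·(2/27) = 59/27.
E[X | Z ∈ {2, 3}] = (59/27) / (16/27) = 59/16.

59/16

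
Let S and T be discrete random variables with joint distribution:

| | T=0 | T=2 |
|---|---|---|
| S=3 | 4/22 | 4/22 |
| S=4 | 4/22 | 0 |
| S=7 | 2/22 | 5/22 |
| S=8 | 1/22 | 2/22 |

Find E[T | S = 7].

10/7

P(S = 7) = 7/22.
Σ T·P over the event = 0·(2/22) + 2·(5/22) = 5/11.
E[T | S = 7] = (5/11) / (7/22) = 10/7.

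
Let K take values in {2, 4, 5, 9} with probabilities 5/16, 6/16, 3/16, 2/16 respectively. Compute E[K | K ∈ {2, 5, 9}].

P(K ∈ {2, 5, 9}) = 5/8.
Σ over the event: 2·5/16 + 5·3/16 + 9·1/8 = 43/16.
E[K | K ∈ {2, 5, 9}] = (43/16) / (5/8) = 43/10.

43/10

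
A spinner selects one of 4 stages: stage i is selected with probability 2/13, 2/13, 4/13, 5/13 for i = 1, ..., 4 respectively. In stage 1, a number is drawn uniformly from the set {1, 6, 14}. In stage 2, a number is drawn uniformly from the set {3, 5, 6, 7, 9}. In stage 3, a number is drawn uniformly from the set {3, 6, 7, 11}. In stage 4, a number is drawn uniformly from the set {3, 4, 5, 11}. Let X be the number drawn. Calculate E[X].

327/52

E[X | stage 1] = (1+6+14)/3 = 7.
E[X | stage 2] = (3+5+6+7+9)/5 = 6.
E[X | stage 3] = (3+6+7+11)/4 = 27/4.
E[X | stage 4] = (3+4+5+11)/4 = 23/4.
E[X] = (2/13)·(7) + (2/13)·(6) + (4/13)·(27/4) + (5/13)·(23/4) = 327/52.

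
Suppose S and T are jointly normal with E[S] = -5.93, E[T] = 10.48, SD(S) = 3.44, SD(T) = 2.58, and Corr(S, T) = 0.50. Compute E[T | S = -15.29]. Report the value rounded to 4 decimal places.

6.9700

For a bivariate normal, E[T | S=x] = μ_T + ρ·(σ_T/σ_S)·(x − μ_S).
E[T | S=-15.29] = 10.48 + (0.50)·(2.58/3.44)·(-15.29 − (-5.93)) = 10.48 + (0.375)·(-9.36) = 6.9700.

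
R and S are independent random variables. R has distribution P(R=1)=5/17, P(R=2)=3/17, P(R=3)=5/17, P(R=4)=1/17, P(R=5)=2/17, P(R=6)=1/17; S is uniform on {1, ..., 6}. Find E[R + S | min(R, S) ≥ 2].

P(min(R, S) ≥ 2) = 10/17.
Summing (R+S)·P(x,y) over outcomes with min(R, S) ≥ 2 gives 445/102.
E[R + S | min(R, S) ≥ 2] = (445/102) / (10/17) = 89/12.

89/12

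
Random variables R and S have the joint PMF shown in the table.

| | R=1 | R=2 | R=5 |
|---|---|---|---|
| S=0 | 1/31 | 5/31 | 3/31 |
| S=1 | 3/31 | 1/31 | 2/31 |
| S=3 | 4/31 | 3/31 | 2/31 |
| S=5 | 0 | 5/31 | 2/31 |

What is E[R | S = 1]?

P(S = 1) = 6/31.
Σ R·P over the event = 1·(3/31) + 2·(1/31) + 5·(2/31) = 15/31.
E[R | S = 1] = (15/31) / (6/31) = 5/2.

5/2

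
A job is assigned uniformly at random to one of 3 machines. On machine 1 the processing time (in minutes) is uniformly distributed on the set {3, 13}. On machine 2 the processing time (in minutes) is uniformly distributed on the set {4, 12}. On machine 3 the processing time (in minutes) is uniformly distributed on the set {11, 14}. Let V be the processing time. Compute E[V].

E[V | machine 1] = (3+13)/2 = 8.
E[V | machine 2] = (4+12)/2 = 8.
E[V | machine 3] = (11+14)/2 = 25/2.
E[V] = (1/3)·(8) + (1/3)·(8) + (1/3)·(25/2) = 19/2.

19/2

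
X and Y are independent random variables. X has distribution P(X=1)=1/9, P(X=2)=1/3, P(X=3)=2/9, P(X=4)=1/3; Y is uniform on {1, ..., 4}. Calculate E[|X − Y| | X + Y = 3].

P(X + Y = 3) = 1/9.
Summing |X−Y|·P(x,y) over outcomes with X + Y = 3 gives 1/9.
E[|X − Y| | X + Y = 3] = (1/9) / (1/9) = 1.

1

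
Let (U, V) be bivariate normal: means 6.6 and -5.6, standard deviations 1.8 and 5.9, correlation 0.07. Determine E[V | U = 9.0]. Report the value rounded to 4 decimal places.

E[V | U=x] = μ_V + ρ(σ_V/σ_U)(x − μ_U) for jointly normal variables.
E[V | U=9.0] = -5.6 + (0.07)·(5.9/1.8)·(9.0 − (6.6)) = -5.6 + (0.22944)·(2.4) = -5.0493.

-5.0493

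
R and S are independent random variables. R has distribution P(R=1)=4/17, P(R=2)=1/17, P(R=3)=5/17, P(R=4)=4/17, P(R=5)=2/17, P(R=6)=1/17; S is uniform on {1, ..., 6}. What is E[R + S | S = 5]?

138/17

P(S = 5) = 1/6.
Summing (R+S)·P(x,y) over outcomes with S = 5 gives 23/17.
E[R + S | S = 5] = (23/17) / (1/6) = 138/17.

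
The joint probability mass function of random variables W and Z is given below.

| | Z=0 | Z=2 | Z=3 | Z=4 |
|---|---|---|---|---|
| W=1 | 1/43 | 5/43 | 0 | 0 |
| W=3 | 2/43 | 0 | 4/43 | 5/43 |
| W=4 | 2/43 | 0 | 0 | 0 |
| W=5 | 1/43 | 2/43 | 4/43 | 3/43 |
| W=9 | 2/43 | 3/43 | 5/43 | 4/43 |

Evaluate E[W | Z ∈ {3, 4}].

P(Z ∈ {3, 4}) = 25/43.
Σ W·P over the event = 3·(4/43) + 3·(5/43) + 5·(4/43) + 5·(3/43) + 9·(5/43) + 9·(4/43) = 143/43.
E[W | Z ∈ {3, 4}] = (143/43) / (25/43) = 143/25.

143/25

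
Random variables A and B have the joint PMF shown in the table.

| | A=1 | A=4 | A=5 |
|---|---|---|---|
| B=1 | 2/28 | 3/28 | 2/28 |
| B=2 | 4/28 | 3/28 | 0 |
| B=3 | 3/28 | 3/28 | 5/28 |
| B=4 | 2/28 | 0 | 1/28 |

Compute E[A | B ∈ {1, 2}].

P(B ∈ {1, 2}) = 1/2.
Summing A·P(A=x,B=y) over the conditioning event gives 10/7.
E[A | B ∈ {1, 2}] = (10/7) / (1/2) = 20/7.

20/7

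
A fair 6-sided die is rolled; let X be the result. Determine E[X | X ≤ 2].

Given X ≤ 2, X is equally likely to be any of {1, 2}.
E[X | X ≤ 2] = (1 + 2) / 2 = 3/2.

3/2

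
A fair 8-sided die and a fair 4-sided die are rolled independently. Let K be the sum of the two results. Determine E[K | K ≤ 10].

P(K ≤ 10) = 29/32.
E[K | K ≤ 10] = (95/16) / (29/32) = 190/29.

190/29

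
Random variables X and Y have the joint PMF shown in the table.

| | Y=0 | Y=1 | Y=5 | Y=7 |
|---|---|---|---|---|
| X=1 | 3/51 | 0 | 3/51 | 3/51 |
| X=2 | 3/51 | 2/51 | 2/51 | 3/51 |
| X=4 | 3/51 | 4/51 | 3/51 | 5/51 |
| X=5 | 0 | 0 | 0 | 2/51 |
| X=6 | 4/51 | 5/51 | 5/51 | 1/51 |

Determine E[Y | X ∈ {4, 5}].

P(X ∈ {4, 5}) = 1/3.
Summing Y·P(X=x,Y=y) over the conditioning event gives 4/3.
E[Y | X ∈ {4, 5}] = (4/3) / (1/3) = 4.

4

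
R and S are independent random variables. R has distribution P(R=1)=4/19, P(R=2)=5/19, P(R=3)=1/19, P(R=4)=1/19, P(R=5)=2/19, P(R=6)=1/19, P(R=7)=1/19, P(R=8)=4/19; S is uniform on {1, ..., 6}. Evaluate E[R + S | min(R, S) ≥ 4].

P(min(R, S) ≥ 4) = 9/38.
Summing (R+S)·P(x,y) over outcomes with min(R, S) ≥ 4 gives 52/19.
E[R + S | min(R, S) ≥ 4] = (52/19) / (9/38) = 104/9.

104/9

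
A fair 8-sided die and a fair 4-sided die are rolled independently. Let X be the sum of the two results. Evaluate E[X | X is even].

P(X is even) = 1/2.
Σ over the event: 2·1/32 + 4·3/32 + 6·1/8 + 8·1/8 + 10·3/32 + 12·1/32 = 7/2.
E[X | X is even] = (7/2) / (1/2) = 7.

7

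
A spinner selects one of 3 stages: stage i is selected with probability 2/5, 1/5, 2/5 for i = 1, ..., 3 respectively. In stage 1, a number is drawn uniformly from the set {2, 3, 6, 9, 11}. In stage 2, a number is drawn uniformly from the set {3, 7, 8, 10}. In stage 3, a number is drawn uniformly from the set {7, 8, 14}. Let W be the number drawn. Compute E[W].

581/75

E[W | stage 1] = (2+3+6+9+11)/5 = 31/5.
E[W | stage 2] = (3+7+8+10)/4 = 7.
E[W | stage 3] = (7+8+14)/3 = 29/3.
By the law of total expectation,
E[W] = (2/5)·(31/5) + (1/5)·(7) + (2/5)·(29/3) = 581/75.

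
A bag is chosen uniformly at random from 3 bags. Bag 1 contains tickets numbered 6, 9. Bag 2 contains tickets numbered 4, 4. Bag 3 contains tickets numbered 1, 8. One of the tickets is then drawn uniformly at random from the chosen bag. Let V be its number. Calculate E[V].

16/3

E[V | bag 1] = (6+9)/2 = 15/2.
E[V | bag 2] = (4+4)/2 = 4.
E[V | bag 3] = (1+8)/2 = 9/2.
By the law of total expectation,
E[V] = (1/3)·(15/2) + (1/3)·(4) + (1/3)·(9/2) = 16/3.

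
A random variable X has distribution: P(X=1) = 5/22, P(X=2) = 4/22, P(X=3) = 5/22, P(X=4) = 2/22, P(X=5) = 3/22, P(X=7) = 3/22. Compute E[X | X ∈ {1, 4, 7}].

P(X ∈ {1, 4, 7}) = 5/11.
Σ over the event: 1·5/22 + 4·1/11 + 7·3/22 = 17/11.
E[X | X ∈ {1, 4, 7}] = (17/11) / (5/11) = 17/5.

17/5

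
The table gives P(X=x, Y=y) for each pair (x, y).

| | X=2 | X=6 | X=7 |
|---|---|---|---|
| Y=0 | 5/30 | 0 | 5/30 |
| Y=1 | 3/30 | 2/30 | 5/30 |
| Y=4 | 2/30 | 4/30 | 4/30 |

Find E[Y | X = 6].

3

P(X = 6) = 1/5.
Σ Y·P over the event = 1·(2/30) + 4·(4/30) = 3/5.
E[Y | X = 6] = (3/5) / (1/5) = 3.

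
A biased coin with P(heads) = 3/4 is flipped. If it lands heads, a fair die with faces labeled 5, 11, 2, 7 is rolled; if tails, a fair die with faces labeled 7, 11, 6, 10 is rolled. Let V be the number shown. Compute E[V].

E[V | heads] = (5+11+2+7)/4 = 25/4.
E[V | tails] = (7+11+6+10)/4 = 17/2.
By the law of total expectation,
E[V] = (3/4)·(25/4) + (1/4)·(17/2) = 109/16.

109/16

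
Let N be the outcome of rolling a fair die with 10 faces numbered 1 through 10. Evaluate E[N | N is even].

6

Given N is even, N is equally likely to be any of {2, 4, 6, 8, 10}.
E[N | N is even] = (2 + 4 + 6 + 8 + 10) / 5 = 6.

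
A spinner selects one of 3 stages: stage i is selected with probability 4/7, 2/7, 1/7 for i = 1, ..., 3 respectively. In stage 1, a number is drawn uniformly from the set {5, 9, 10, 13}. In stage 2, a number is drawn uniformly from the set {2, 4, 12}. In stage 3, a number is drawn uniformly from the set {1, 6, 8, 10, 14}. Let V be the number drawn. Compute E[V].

E[V | stage 1] = (5+9+10+13)/4 = 37/4.
E[V | stage 2] = (2+4+12)/3 = 6.
E[V | stage 3] = (1+6+8+10+14)/5 = 39/5.
By the law of total expectation,
E[V] = (4/7)·(37/4) + (2/7)·(6) + (1/7)·(39/5) = 284/35.

284/35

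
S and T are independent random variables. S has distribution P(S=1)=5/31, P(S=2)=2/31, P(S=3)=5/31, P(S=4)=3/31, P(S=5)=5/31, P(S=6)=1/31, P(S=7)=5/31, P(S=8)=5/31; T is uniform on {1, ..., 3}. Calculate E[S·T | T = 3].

426/31

P(T = 3) = 1/3.
Summing ST·P(x,y) over outcomes with T = 3 gives 142/31.
E[S·T | T = 3] = (142/31) / (1/3) = 426/31.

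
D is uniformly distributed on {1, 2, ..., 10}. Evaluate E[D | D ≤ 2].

3/2

Given D ≤ 2, D is equally likely to be any of {1, 2}.
E[D | D ≤ 2] = (1 + 2) / 2 = 3/2.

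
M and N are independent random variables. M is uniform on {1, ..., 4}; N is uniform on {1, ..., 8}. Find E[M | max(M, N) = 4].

22/7

Outcomes with max(M, N) = 4: (1,4), (2,4), (3,4), (4,1), (4,2), (4,3), (4,4), each with probability 1/32.
E[M | max(M, N) = 4] = (1 + 2 + 3 + 4 + 4 + 4 + 4) / 7 = 22/7.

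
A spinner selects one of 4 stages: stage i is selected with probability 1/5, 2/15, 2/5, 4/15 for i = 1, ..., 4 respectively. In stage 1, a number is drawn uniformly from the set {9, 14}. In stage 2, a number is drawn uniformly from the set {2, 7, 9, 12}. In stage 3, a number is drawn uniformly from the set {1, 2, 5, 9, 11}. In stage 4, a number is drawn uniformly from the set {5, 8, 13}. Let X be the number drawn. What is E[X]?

E[X | stage 1] = (9+14)/2 = 23/2.
E[X | stage 2] = (2+7+9+12)/4 = 15/2.
E[X | stage 3] = (1+2+5+9+11)/5 = 28/5.
E[X | stage 4] = (5+8+13)/3 = 26/3.
E[X] = (1/5)·(23/2) + (2/15)·(15/2) + (2/5)·(28/5) + (4/15)·(26/3) = 3533/450.

3533/450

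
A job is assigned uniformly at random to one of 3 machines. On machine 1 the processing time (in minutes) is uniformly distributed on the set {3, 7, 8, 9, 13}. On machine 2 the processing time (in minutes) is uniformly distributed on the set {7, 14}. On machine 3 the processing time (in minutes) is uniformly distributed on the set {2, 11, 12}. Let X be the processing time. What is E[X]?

161/18

E[X | machine 1] = (3+7+8+9+13)/5 = 8.
E[X | machine 2] = (7+14)/2 = 21/2.
E[X | machine 3] = (2+11+12)/3 = 25/3.
E[X] = (1/3)·(8) + (1/3)·(21/2) + (1/3)·(25/3) = 161/18.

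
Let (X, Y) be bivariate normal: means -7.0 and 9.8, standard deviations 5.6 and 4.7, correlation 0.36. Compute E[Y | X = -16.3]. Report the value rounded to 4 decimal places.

6.9901

For a bivariate normal, E[Y | X=x] = μ_Y + ρ·(σ_Y/σ_X)·(x − μ_X).
E[Y | X=-16.3] = 9.8 + (0.36)·(4.7/5.6)·(-16.3 − (-7.0)) = 9.8 + (0.30214)·(-9.3) = 6.9901.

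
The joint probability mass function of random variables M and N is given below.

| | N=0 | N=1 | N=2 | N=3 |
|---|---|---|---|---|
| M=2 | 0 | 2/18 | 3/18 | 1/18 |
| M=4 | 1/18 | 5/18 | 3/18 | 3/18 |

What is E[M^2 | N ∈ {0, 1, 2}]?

P(N ∈ {0, 1, 2}) = 7/9.
Σ M^2·P over the event = 4·(2/18) + 4·(3/18) + 16·(1/18) + 16·(5/18) + 16·(3/18) = 82/9.
E[M^2 | N ∈ {0, 1, 2}] = (82/9) / (7/9) = 82/7.

82/7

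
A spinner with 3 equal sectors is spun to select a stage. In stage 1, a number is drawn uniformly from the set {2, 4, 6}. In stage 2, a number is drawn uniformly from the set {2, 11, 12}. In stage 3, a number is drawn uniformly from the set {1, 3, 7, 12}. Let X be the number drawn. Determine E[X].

217/36

E[X | stage 1] = (2+4+6)/3 = 4.
E[X | stage 2] = (2+11+12)/3 = 25/3.
E[X | stage 3] = (1+3+7+12)/4 = 23/4.
By the law of total expectation,
E[X] = (1/3)·(4) + (1/3)·(25/3) + (1/3)·(23/4) = 217/36.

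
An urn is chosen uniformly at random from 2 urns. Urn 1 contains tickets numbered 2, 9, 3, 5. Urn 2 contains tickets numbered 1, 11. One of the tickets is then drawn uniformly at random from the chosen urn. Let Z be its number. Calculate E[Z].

E[Z | urn 1] = (2+9+3+5)/4 = 19/4.
E[Z | urn 2] = (1+11)/2 = 6.
By the law of total expectation,
E[Z] = (1/2)·(19/4) + (1/2)·(6) = 43/8.

43/8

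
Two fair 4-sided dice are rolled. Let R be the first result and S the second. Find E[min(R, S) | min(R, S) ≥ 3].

Outcomes with min(R, S) ≥ 3: (3,3), (3,4), (4,3), (4,4), each with probability 1/16.
E[min(R, S) | min(R, S) ≥ 3] = (3 + 3 + 3 + 4) / 4 = 13/4.

13/4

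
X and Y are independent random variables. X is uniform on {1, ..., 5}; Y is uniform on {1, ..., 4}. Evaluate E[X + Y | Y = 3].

6

Outcomes with Y = 3: (1,3), (2,3), (3,3), (4,3), (5,3), each with probability 1/20.
E[X + Y | Y = 3] = (4 + 5 + 6 + 7 + 8) / 5 = 6.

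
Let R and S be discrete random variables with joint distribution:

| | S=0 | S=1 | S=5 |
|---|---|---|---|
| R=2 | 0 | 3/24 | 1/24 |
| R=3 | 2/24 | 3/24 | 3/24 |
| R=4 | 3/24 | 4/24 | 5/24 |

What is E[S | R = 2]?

P(R = 2) = 1/6.
Σ S·P over the event = 1·(3/24) + 5·(1/24) = 1/3.
E[S | R = 2] = (1/3) / (1/6) = 2.

2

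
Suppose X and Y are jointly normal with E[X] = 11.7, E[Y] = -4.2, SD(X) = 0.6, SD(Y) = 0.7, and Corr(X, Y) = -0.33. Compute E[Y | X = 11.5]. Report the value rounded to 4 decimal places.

E[Y | X=x] = μ_Y + ρ(σ_Y/σ_X)(x − μ_X) for jointly normal variables.
E[Y | X=11.5] = -4.2 + (-0.33)·(0.7/0.6)·(11.5 − (11.7)) = -4.2 + (-0.385)·(-0.2) = -4.1230.

-4.1230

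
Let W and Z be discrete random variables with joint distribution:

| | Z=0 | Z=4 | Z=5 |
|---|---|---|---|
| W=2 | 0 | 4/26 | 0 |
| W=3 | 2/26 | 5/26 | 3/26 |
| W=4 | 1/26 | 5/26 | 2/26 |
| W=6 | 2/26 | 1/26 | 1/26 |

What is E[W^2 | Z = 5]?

P(Z = 5) = 3/13.
Σ W^2·P over the event = 9·(3/26) + 16·(2/26) + 36·(1/26) = 95/26.
E[W^2 | Z = 5] = (95/26) / (3/13) = 95/6.

95/6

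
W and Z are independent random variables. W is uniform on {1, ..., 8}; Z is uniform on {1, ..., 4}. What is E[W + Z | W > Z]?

P(W > Z) = 11/16.
Summing (W+Z)·P(x,y) over outcomes with W > Z gives 87/16.
E[W + Z | W > Z] = (87/16) / (11/16) = 87/11.

87/11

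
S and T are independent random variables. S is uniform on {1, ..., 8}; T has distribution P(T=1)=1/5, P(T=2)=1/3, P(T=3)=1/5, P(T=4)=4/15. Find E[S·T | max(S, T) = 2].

P(max(S, T) = 2) = 13/120.
Summing ST·P(x,y) over outcomes with max(S, T) = 2 gives 3/10.
E[S·T | max(S, T) = 2] = (3/10) / (13/120) = 36/13.

36/13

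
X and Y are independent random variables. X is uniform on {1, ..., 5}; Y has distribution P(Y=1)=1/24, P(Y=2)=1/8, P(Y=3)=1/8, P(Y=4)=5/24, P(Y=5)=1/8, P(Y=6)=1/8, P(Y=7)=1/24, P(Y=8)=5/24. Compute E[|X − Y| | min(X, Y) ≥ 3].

P(min(X, Y) ≥ 3) = 1/2.
Summing |X−Y|·P(x,y) over outcomes with min(X, Y) ≥ 3 gives 23/24.
E[|X − Y| | min(X, Y) ≥ 3] = (23/24) / (1/2) = 23/12.

23/12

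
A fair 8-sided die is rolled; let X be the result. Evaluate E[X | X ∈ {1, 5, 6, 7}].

P(X ∈ {1, 5, 6, 7}) = 1/2.
Σ over the event: 1·1/8 + 5·1/8 + 6·1/8 + 7·1/8 = 19/8.
E[X | X ∈ {1, 5, 6, 7}] = (19/8) / (1/2) = 19/4.

19/4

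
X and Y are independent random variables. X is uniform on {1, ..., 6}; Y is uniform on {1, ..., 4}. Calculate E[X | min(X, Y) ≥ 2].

4

P(min(X, Y) ≥ 2) = 5/8.
Summing X·P(x,y) over outcomes with min(X, Y) ≥ 2 gives 5/2.
E[X | min(X, Y) ≥ 2] = (5/2) / (5/8) = 4.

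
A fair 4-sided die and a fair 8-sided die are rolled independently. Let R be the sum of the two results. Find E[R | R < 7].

32/7

P(R < 7) = 7/16.
Σ over the event: 2·1/32 + 3·1/16 + 4·3/32 + 5·1/8 + 6·1/8 = 2.
E[R | R < 7] = (2) / (7/16) = 32/7.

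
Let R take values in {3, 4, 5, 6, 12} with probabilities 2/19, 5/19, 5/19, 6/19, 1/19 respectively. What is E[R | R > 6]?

12

P(R > 6) = 1/19.
Σ over the event: 12·1/19 = 12/19.
E[R | R > 6] = (12/19) / (1/19) = 12.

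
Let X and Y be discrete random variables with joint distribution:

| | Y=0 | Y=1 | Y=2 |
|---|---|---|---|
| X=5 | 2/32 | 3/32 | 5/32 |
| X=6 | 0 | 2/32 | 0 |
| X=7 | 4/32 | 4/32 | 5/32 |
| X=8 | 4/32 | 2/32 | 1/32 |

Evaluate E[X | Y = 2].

68/11

P(Y = 2) = 11/32.
Σ X·P over the event = 5·(5/32) + 7·(5/32) + 8·(1/32) = 17/8.
E[X | Y = 2] = (17/8) / (11/32) = 68/11.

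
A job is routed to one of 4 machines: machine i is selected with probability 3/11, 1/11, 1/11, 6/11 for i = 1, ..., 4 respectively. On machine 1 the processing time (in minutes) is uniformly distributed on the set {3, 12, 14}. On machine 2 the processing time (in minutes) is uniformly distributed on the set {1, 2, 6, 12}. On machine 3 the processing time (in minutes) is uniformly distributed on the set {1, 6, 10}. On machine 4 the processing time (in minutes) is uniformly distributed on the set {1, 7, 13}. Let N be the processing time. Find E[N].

E[N | machine 1] = (3+12+14)/3 = 29/3.
E[N | machine 2] = (1+2+6+12)/4 = 21/4.
E[N | machine 3] = (1+6+10)/3 = 17/3.
E[N | machine 4] = (1+7+13)/3 = 7.
E[N] = (3/11)·(29/3) + (1/11)·(21/4) + (1/11)·(17/3) + (6/11)·(7) = 983/132.

983/132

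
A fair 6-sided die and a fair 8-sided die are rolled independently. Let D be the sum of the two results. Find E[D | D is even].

8

P(D is even) = 1/2.
Σ over the event: 2·1/48 + 4·1/16 + 6·5/48 + 8·1/8 + 10·5/48 + 12·1/16 + 14·1/48 = 4.
E[D | D is even] = (4) / (1/2) = 8.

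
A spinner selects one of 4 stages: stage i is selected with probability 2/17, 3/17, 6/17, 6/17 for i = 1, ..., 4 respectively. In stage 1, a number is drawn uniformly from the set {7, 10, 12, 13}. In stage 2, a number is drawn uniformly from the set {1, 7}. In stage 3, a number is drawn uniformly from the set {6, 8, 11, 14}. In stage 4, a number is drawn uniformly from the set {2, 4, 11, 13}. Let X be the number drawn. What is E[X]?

E[X | stage 1] = (7+10+12+13)/4 = 21/2.
E[X | stage 2] = (1+7)/2 = 4.
E[X | stage 3] = (6+8+11+14)/4 = 39/4.
E[X | stage 4] = (2+4+11+13)/4 = 15/2.
By the law of total expectation,
E[X] = (2/17)·(21/2) + (3/17)·(4) + (6/17)·(39/4) + (6/17)·(15/2) = 273/34.

273/34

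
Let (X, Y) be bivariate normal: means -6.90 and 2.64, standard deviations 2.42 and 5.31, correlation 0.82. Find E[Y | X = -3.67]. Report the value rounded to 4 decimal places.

8.4516

The regression of Y on X has slope ρ·σ_Y/σ_X and passes through (μ_X, μ_Y).
E[Y | X=-3.67] = 2.64 + (0.82)·(5.31/2.42)·(-3.67 − (-6.90)) = 2.64 + (1.79926)·(3.23) = 8.4516.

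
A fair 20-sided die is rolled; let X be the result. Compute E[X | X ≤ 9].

5

Given X ≤ 9, X is equally likely to be any of {1, 2, 3, 4, 5, 6, 7, 8, 9}.
E[X | X ≤ 9] = (1 + 2 + 3 + 4 + 5 + 6 + 7 + 8 + 9) / 9 = 5.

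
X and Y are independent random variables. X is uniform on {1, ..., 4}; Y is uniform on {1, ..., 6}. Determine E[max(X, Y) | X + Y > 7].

16/3

Outcomes with X + Y > 7: (2,6), (3,5), (3,6), (4,4), (4,5), (4,6), each with probability 1/24.
E[max(X, Y) | X + Y > 7] = (6 + 5 + 6 + 4 + 5 + 6) / 6 = 16/3.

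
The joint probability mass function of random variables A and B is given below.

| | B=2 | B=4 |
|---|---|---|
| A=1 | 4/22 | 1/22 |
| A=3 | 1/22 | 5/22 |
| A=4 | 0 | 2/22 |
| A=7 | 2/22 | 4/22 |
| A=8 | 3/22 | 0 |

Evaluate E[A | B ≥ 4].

P(B ≥ 4) = 6/11.
Σ A·P over the event = 1·(1/22) + 3·(5/22) + 4·(2/22) + 7·(4/22) = 26/11.
E[A | B ≥ 4] = (26/11) / (6/11) = 13/3.

13/3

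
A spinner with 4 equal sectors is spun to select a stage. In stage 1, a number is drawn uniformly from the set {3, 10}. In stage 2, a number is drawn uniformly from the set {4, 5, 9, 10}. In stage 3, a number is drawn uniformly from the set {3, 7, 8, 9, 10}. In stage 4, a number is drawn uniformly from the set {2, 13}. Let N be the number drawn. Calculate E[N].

71/10

E[N | stage 1] = (3+10)/2 = 13/2.
E[N | stage 2] = (4+5+9+10)/4 = 7.
E[N | stage 3] = (3+7+8+9+10)/5 = 37/5.
E[N | stage 4] = (2+13)/2 = 15/2.
E[N] = (1/4)·(13/2) + (1/4)·(7) + (1/4)·(37/5) + (1/4)·(15/2) = 71/10.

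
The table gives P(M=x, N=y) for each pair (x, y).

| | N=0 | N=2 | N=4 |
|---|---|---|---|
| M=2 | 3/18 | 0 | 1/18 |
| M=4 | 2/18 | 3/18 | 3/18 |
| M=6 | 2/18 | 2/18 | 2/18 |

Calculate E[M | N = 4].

P(N = 4) = 1/3.
Σ M·P over the event = 2·(1/18) + 4·(3/18) + 6·(2/18) = 13/9.
E[M | N = 4] = (13/9) / (1/3) = 13/3.

13/3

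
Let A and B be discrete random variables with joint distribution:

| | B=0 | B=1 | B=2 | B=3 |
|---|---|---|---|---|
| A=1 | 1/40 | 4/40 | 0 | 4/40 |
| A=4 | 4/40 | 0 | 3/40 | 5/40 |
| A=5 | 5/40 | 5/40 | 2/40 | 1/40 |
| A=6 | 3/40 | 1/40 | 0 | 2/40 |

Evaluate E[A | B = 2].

22/5

P(B = 2) = 1/8.
Σ A·P over the event = 4·(3/40) + 5·(2/40) = 11/20.
E[A | B = 2] = (11/20) / (1/8) = 22/5.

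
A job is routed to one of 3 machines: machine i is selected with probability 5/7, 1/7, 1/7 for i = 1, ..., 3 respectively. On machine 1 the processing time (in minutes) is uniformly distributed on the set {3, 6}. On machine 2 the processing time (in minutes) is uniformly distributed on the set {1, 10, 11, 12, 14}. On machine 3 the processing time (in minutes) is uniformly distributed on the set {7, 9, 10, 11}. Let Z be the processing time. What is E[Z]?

827/140

E[Z | machine 1] = (3+6)/2 = 9/2.
E[Z | machine 2] = (1+10+11+12+14)/5 = 48/5.
E[Z | machine 3] = (7+9+10+11)/4 = 37/4.
By the law of total expectation,
E[Z] = (5/7)·(9/2) + (1/7)·(48/5) + (1/7)·(37/4) = 827/140.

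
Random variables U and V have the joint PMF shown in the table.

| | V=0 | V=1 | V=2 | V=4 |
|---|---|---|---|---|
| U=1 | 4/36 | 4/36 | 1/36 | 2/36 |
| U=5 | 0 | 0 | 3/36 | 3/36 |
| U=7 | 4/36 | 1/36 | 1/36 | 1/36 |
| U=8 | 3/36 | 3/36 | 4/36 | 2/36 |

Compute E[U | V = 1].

35/8

P(V = 1) = 2/9.
Summing U·P(U=x,V=y) over the conditioning event gives 35/36.
E[U | V = 1] = (35/36) / (2/9) = 35/8.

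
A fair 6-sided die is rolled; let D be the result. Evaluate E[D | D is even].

Given D is even, D is equally likely to be any of {2, 4, 6}.
E[D | D is even] = (2 + 4 + 6) / 3 = 4.

4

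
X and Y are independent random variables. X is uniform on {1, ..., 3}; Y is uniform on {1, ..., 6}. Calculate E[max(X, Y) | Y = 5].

5

Outcomes with Y = 5: (1,5), (2,5), (3,5), each with probability 1/18.
E[max(X, Y) | Y = 5] = (5 + 5 + 5) / 3 = 5.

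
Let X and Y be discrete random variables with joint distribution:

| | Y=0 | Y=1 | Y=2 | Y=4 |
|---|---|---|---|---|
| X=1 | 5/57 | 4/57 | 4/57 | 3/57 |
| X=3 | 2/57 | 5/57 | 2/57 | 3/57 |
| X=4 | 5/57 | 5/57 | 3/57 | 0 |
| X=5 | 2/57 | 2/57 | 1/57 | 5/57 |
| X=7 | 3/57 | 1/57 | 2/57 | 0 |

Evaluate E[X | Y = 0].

62/17

P(Y = 0) = 17/57.
Σ X·P over the event = 1·(5/57) + 3·(2/57) + 4·(5/57) + 5·(2/57) + 7·(3/57) = 62/57.
E[X | Y = 0] = (62/57) / (17/57) = 62/17.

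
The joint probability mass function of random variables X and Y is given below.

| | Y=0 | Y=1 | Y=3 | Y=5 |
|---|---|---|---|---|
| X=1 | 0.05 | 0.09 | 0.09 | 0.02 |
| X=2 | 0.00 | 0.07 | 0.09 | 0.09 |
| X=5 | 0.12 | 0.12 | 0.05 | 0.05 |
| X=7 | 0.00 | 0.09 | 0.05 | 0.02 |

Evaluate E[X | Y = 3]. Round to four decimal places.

3.1071

P(Y = 3) = 0.28.
Σ X·P over the event = 1·(0.09) + 2·(0.09) + 5·(0.05) + 7·(0.05) = 0.87.
E[X | Y = 3] = (0.87) / (0.28) = 3.1071.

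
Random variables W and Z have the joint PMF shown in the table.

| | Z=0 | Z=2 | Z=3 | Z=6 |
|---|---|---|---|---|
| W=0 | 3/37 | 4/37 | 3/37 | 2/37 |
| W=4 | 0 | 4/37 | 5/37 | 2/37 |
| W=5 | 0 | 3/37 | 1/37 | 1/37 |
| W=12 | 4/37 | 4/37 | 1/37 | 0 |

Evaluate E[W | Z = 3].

P(Z = 3) = 10/37.
Σ W·P over the event = 0·(3/37) + 4·(5/37) + 5·(1/37) + 12·(1/37) = 1.
E[W | Z = 3] = (1) / (10/37) = 37/10.

37/10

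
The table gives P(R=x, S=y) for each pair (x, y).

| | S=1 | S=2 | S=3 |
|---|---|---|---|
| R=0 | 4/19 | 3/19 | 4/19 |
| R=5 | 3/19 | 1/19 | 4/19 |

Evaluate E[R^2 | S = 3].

P(S = 3) = 8/19.
Σ R^2·P over the event = 0·(4/19) + 25·(4/19) = 100/19.
E[R^2 | S = 3] = (100/19) / (8/19) = 25/2.

25/2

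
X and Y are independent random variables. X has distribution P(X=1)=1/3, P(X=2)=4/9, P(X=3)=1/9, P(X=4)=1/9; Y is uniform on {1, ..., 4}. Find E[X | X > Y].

P(X > Y) = 1/4.
Summing X·P(x,y) over outcomes with X > Y gives 13/18.
E[X | X > Y] = (13/18) / (1/4) = 26/9.

26/9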